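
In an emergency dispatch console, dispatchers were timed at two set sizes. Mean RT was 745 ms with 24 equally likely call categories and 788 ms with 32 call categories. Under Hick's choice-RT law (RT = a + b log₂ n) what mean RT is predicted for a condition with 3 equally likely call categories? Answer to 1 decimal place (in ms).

Solve the two-equation system in a and b:
  b = (788 − 745) / (log₂ 32 − log₂ 24) = 43 / (5 − 4.5850) = 103.605 ms/bit
  a = 745 − 103.605 × 4.5850 = 269.975 ms
Then RT(3) = 269.975 + 103.605 × log₂ 3 = 269.975 + 103.605 × 1.5850 ≈ 434.185 ms.

434.2 ms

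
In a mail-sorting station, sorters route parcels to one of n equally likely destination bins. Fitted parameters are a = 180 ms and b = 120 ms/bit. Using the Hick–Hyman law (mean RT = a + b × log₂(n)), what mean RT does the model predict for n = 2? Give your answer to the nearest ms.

log₂(2) = 1 bits, so RT = 180 + 120 × 1 ≈ 300.000 ms.

300 ms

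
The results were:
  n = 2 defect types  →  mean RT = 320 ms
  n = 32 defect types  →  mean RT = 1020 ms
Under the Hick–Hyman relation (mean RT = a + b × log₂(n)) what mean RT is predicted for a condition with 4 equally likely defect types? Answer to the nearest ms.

495 ms

Solve the two-equation system in a and b:
  b = (1020 − 320) / (log₂ 32 − log₂ 2) = 700 / (5 − 1) = 175 ms/bit
  a = 320 − 175 × 1 = 145 ms
Then RT(4) = 145 + 175 × log₂ 4 = 145 + 175 × 2 ≈ 495.000 ms.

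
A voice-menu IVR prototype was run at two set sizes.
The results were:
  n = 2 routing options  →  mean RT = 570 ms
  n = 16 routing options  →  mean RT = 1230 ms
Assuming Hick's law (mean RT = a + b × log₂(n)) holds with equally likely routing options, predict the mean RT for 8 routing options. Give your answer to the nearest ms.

1010 ms

Solve the two-equation system in a and b:
  b = (1230 − 570) / (log₂ 16 − log₂ 2) = 660 / (4 − 1) = 220 ms/bit
  a = 570 − 220 × 1 = 350 ms
Then RT(8) = 350 + 220 × log₂ 8 = 350 + 220 × 3 ≈ 1010.000 ms.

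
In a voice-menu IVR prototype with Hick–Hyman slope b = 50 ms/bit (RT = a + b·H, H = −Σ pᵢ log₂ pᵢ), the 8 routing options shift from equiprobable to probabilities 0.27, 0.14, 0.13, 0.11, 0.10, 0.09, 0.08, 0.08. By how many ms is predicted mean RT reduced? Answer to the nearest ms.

Equiprobable entropy H₀ = log₂ 8 = 3.0000 bits.
Skewed entropy H = −Σ pᵢ log₂ pᵢ = 2.8679 bits.
ΔRT = b·(H₀ − H) = 50 × 0.1321 = 6.60 ms.

7 ms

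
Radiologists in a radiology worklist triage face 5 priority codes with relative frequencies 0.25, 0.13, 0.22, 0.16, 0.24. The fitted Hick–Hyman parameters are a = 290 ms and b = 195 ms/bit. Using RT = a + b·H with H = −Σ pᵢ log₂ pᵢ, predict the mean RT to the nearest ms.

Entropy contributions −pᵢ log₂ pᵢ: 0.5000, 0.3826, 0.4806, 0.4230, 0.4941; sum H = 2.2804 bits.
RT = a + bH = 290 + 195·2.2804 = 734.67 ms.

735 ms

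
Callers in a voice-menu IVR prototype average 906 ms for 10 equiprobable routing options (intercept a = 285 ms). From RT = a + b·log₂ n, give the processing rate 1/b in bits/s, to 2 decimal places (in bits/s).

b = (906 − 285)/log₂ 10 = 621/3.3219 = 186.940 ms per bit = 0.18694 s/bit; the reciprocal is 5.349 bits/s.

5.35 bits/s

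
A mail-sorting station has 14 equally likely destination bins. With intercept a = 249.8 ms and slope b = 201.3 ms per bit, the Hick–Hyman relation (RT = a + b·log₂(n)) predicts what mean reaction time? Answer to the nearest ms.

log₂(14) = 3.8074 bits, so RT = 249.8 + 201.3 × 3.8074 ≈ 1016.221 ms.

1016 ms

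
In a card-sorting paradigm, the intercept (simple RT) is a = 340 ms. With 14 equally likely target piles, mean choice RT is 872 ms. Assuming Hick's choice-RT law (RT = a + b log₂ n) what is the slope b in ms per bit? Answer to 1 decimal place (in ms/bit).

139.7 ms/bit

14 alternatives carry log₂ 14 = 3.8074 bits; the choice cost is 872 − 340 = 532 ms, so b = 532/3.8074 = 139.730 ms/bit.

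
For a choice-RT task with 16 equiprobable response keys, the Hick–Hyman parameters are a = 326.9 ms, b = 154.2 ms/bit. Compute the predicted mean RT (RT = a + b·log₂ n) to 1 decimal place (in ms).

943.7 ms

log₂(16) = 4 bits, so RT = 326.9 + 154.2 × 4 ≈ 943.700 ms.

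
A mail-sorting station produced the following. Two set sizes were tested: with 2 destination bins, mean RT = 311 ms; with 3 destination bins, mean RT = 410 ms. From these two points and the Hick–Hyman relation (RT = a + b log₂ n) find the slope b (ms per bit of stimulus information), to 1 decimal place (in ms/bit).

Slope: b = (410 − 311) / (log₂ 3 − log₂ 2) = 99/0.5850 = 169.242 ms/bit.

169.2 ms/bit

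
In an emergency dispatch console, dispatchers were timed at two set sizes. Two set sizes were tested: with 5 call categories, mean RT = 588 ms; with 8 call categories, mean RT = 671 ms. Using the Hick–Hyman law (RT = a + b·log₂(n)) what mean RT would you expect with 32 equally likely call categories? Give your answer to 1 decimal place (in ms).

RT is linear in log₂ n, so two points fix the line:
  b = (671 − 588) / (log₂ 8 − log₂ 5) = 83 / (3 − 2.3219) = 122.406 ms/bit
  a = 588 − 122.406 × 2.3219 = 303.782 ms
Then RT(32) = 303.782 + 122.406 × log₂ 32 = 303.782 + 122.406 × 5 ≈ 915.812 ms.

915.8 ms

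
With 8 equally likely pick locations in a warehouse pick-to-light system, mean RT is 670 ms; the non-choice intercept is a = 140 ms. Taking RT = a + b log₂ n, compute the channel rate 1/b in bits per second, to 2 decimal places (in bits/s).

Choice component = 670 − 140 = 530 ms over log₂(8) = 3 bits.
b = 530 / 3 = 176.667 ms/bit, so 1/b = 5.660 bits/s.

5.66 bits/s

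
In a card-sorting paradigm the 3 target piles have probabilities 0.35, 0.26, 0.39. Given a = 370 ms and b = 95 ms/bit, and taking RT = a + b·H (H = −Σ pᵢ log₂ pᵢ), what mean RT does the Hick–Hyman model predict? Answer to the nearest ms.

519 ms

H = 0.35·log₂(1/0.35) + 0.26·log₂(1/0.26) + 0.39·log₂(1/0.39) = 1.5652 bits.
RT = 370 + 95 × 1.5652 = 518.69 ms.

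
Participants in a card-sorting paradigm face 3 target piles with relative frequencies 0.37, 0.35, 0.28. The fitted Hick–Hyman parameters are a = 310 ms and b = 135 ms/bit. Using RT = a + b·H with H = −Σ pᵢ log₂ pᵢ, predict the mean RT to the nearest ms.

Entropy contributions −pᵢ log₂ pᵢ: 0.5307, 0.5301, 0.5142; sum H = 1.5751 bits.
RT = a + bH = 310 + 135·1.5751 = 522.63 ms.

523 ms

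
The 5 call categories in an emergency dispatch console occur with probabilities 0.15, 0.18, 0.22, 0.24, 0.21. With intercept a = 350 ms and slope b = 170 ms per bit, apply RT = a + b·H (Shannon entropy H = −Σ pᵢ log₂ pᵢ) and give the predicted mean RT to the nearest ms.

Entropy contributions −pᵢ log₂ pᵢ: 0.4105, 0.4453, 0.4806, 0.4941, 0.4728; sum H = 2.3034 bits.
RT = a + bH = 350 + 170·2.3034 = 741.58 ms.

742 ms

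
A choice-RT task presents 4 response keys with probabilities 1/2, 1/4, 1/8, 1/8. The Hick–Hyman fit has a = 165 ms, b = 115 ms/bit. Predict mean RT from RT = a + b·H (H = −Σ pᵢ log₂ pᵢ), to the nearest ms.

H = −Σ pᵢ log₂ pᵢ = 0.5·1 + 0.25·2 + 0.125·3 + 0.125·3 = 1.750 bits.
RT = 165 + 115 × 1.750 = 366.25 ms.

366 ms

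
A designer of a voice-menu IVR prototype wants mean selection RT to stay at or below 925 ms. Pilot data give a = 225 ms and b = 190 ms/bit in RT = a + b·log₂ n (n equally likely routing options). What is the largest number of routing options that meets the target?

12

Set 225 + 190·log₂ n ≤ 925 → log₂ n ≤ (925 − 225)/190 = 3.6842.
So n ≤ 2^3.6842 = 12.855; the largest integer n is 12.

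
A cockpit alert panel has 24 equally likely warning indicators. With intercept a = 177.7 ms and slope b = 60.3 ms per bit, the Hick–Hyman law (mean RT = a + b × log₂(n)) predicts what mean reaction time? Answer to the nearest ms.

log₂(24) = 4.5850 bits, so RT = 177.7 + 60.3 × 4.5850 ≈ 454.173 ms.

454 ms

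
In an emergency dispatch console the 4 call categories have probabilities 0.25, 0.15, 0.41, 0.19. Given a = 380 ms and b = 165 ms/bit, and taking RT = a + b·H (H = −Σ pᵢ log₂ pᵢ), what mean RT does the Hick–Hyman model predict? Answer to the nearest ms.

692 ms

Entropy contributions −pᵢ log₂ pᵢ: 0.5000, 0.4105, 0.5274, 0.4552; sum H = 1.8932 bits.
RT = a + bH = 380 + 165·1.8932 = 692.37 ms.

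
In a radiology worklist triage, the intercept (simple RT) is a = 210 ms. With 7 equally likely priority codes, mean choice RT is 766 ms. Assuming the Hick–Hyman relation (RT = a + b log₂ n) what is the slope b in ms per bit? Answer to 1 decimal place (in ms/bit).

198.1 ms/bit

b = (766 − 210) / log₂(7) = 556 / 2.8074 = 198.051 ms/bit.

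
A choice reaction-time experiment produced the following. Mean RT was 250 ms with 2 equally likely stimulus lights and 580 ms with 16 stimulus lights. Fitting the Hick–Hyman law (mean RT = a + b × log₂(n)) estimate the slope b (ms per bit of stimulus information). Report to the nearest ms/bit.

Slope: b = (580 − 250) / (log₂ 16 − log₂ 2) = 330/3.0000 = 110 ms/bit.

110 ms/bit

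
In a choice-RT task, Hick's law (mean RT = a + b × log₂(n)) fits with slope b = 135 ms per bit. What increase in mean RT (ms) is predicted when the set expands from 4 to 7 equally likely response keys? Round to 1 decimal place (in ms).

109.0 ms

The intercept a cancels: ΔRT = b·(log₂ n₂ − log₂ n₁) = b·log₂(n₂/n₁).
log₂(7) − log₂(4) = 2.8074 − 2 = 0.8074.
ΔRT = 135 × 0.8074 = 108.993 ms.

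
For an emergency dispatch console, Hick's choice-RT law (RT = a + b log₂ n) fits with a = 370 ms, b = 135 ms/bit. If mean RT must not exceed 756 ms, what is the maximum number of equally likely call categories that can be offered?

Information budget: (756 − 370)/135 = 2.8593 bits, so n ≤ 2^2.8593 = 7.256 → at most 7.

7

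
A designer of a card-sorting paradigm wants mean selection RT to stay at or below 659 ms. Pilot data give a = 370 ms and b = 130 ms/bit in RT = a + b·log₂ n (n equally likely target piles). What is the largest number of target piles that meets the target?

Set 370 + 130·log₂ n ≤ 659 → log₂ n ≤ (659 − 370)/130 = 2.2231.
So n ≤ 2^2.2231 = 4.669; the largest integer n is 4.

4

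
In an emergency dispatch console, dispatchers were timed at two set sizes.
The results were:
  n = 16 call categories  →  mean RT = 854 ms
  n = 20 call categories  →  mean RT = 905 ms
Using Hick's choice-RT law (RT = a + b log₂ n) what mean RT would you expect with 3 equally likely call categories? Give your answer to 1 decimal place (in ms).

471.4 ms

Solve the two-equation system in a and b:
  b = (905 − 854) / (log₂ 20 − log₂ 16) = 51 / (4.3219 − 4) = 158.420 ms/bit
  a = 854 − 158.420 × 4 = 220.318 ms
Then RT(3) = 220.318 + 158.420 × log₂ 3 = 220.318 + 158.420 × 1.5850 ≈ 471.409 ms.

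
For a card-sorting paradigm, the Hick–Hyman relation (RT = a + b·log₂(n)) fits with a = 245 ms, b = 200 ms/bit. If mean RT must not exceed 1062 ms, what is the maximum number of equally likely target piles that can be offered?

Information budget: (1062 − 245)/200 = 4.0850 bits, so n ≤ 2^4.0850 = 16.971 → at most 16.

16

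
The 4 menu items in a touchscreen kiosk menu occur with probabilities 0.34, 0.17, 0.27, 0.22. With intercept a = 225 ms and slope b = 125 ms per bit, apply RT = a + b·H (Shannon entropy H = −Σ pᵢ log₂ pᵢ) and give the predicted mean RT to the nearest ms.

469 ms

Entropy contributions −pᵢ log₂ pᵢ: 0.5292, 0.4346, 0.5100, 0.4806; sum H = 1.9544 bits.
RT = a + bH = 225 + 125·1.9544 = 469.29 ms.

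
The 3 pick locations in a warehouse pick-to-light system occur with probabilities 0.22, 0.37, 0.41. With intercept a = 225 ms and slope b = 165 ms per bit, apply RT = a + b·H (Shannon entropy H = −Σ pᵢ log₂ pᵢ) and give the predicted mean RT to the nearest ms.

H = 0.22·log₂(1/0.22) + 0.37·log₂(1/0.37) + 0.41·log₂(1/0.41) = 1.5387 bits.
RT = 225 + 165 × 1.5387 = 478.88 ms.

479 ms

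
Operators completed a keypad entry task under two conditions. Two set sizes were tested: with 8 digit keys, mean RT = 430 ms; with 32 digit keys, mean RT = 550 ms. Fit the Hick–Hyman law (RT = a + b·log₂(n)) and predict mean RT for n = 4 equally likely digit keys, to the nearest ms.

370 ms

Solve the two-equation system in a and b:
  b = (550 − 430) / (log₂ 32 − log₂ 8) = 120 / (5 − 3) = 60 ms/bit
  a = 430 − 60 × 3 = 250 ms
Then RT(4) = 250 + 60 × log₂ 4 = 250 + 60 × 2 ≈ 370.000 ms.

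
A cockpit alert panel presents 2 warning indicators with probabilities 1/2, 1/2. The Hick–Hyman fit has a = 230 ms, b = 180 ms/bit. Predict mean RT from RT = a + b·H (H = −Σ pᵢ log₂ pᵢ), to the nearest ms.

Each term −pᵢ log₂ pᵢ: 0.5·1 + 0.5·1; summed, H = 1.000 bits.
Mean RT = a + bH = 230 + 180·1.000 = 410.00 ms.

410 ms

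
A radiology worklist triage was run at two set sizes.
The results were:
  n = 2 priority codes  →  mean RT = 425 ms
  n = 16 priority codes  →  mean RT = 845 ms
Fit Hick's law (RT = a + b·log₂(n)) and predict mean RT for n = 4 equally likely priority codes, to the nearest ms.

With log₂ n on the abscissa the relation is linear; from the two conditions:
  b = (845 − 425) / (log₂ 16 − log₂ 2) = 420 / (4 − 1) = 140 ms/bit
  a = 425 − 140 × 1 = 285 ms
Then RT(4) = 285 + 140 × log₂ 4 = 285 + 140 × 2 ≈ 565.000 ms.

565 ms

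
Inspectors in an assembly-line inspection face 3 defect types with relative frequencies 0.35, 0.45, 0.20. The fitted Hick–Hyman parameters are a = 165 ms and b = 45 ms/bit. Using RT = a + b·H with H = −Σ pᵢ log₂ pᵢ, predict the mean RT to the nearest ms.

H = 0.35·log₂(1/0.35) + 0.45·log₂(1/0.45) + 0.20·log₂(1/0.20) = 1.5129 bits.
RT = 165 + 45 × 1.5129 = 233.08 ms.

233 ms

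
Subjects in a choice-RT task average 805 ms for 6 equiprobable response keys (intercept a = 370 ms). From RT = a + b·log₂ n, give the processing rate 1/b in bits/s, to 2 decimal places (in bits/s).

b = (805 − 370)/log₂ 6 = 435/2.5850 = 168.281 ms per bit = 0.16828 s/bit; the reciprocal is 5.942 bits/s.

5.94 bits/s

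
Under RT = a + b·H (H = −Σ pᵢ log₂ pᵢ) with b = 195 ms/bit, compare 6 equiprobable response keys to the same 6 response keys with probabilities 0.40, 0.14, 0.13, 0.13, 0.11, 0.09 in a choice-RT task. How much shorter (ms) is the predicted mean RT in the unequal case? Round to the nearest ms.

Equiprobable entropy H₀ = log₂ 6 = 2.5850 bits.
Skewed entropy H = −Σ pᵢ log₂ pᵢ = 2.3541 bits.
ΔRT = b·(H₀ − H) = 195 × 0.2309 = 45.02 ms.

45 ms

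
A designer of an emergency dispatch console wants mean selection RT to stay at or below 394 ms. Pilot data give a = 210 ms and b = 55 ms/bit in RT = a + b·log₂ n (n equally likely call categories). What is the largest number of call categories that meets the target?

10

55·log₂ n ≤ 394 − 210 = 184, giving log₂ n ≤ 3.3455 and n ≤ 10.164. The largest whole number is 10.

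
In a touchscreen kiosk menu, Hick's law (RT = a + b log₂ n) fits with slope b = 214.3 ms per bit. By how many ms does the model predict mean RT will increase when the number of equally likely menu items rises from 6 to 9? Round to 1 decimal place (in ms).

125.4 ms

ΔRT = (a + b log₂ n₂) − (a + b log₂ n₁) = b·(log₂ n₂ − log₂ n₁).
log₂(9) − log₂(6) = 3.1699 − 2.5850 = 0.5850.
ΔRT = 214.3 × 0.5850 = 125.357 ms.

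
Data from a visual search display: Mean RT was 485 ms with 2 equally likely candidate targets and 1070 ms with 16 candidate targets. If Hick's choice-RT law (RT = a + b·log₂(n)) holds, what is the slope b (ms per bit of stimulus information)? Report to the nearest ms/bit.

Slope: b = (1070 − 485) / (log₂ 16 − log₂ 2) = 585/3.0000 = 195 ms/bit.

195 ms/bit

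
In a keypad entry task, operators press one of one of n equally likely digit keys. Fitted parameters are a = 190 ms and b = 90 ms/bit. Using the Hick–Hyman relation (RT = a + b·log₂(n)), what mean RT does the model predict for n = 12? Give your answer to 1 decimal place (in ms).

512.6 ms

log₂(12) = 3.5850 bits, so RT = 190 + 90 × 3.5850 ≈ 512.647 ms.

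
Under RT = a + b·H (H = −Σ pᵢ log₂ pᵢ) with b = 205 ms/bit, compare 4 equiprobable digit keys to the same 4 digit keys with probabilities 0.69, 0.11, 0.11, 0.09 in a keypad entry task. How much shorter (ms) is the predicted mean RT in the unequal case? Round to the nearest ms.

127 ms

The RT saving is b·ΔH. Equiprobable H₀ = log₂(4) = 2.0000 bits; with the given probabilities H = 1.3826 bits.
b·(H₀ − H) = 205 × (2.0000 − 1.3826) = 126.57 ms.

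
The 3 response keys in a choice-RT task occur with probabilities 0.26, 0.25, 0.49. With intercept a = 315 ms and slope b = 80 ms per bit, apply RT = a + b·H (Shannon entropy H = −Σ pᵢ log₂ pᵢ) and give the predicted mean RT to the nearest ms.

H = 0.26·log₂(1/0.26) + 0.25·log₂(1/0.25) + 0.49·log₂(1/0.49) = 1.5096 bits.
RT = 315 + 80 × 1.5096 = 435.77 ms.

436 ms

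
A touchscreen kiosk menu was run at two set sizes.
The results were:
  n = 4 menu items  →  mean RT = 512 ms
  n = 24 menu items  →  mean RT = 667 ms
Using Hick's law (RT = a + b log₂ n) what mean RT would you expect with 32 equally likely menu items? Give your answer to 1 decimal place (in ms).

Solve the two-equation system in a and b:
  b = (667 − 512) / (log₂ 24 − log₂ 4) = 155 / (4.5850 − 2) = 59.962 ms/bit
  a = 512 − 59.962 × 2 = 392.076 ms
Then RT(32) = 392.076 + 59.962 × log₂ 32 = 392.076 + 59.962 × 5 ≈ 691.887 ms.

691.9 ms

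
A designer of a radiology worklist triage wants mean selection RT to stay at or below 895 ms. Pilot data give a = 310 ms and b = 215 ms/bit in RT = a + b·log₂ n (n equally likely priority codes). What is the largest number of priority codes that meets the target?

6

215·log₂ n ≤ 895 − 310 = 585, giving log₂ n ≤ 2.7209 and n ≤ 6.593. The largest whole number is 6.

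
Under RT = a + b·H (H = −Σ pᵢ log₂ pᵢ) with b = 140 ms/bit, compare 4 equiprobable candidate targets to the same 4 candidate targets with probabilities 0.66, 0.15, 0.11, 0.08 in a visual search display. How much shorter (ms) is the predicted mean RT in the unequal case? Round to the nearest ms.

Equiprobable entropy H₀ = log₂ 4 = 2.0000 bits.
Skewed entropy H = −Σ pᵢ log₂ pᵢ = 1.4480 bits.
ΔRT = b·(H₀ − H) = 140 × 0.5520 = 77.28 ms.

77 ms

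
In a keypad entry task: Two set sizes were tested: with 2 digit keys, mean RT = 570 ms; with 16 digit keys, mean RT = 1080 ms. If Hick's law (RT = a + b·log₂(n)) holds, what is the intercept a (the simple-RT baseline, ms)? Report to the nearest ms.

400 ms

The slope on a log₂ axis is (1080 − 570) / (4 − 1) = 170 ms/bit.
Intercept: a = 570 − 170·log₂(2) = 400.000 ms.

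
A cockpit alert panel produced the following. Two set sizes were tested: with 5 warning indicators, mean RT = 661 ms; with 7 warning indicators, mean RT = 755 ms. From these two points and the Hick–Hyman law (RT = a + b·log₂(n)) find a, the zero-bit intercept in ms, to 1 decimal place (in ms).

Slope: b = (755 − 661) / (log₂ 7 − log₂ 5) = 94/0.4854 = 193.644 ms/bit.
Intercept: a = 661 − 193.644·log₂(5) = 211.373 ms.

211.4 ms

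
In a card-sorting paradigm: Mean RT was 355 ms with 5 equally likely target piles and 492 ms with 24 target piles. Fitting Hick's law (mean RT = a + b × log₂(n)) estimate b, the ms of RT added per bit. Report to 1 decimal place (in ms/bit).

60.5 ms/bit

b = (RT₂ − RT₁)/(log₂ n₂ − log₂ n₁) = (492 − 355)/(4.5850 − 2.3219) = 60.538 ms/bit.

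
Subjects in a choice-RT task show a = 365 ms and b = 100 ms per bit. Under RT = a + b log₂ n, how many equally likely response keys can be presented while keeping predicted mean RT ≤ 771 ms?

Set 365 + 100·log₂ n ≤ 771 → log₂ n ≤ (771 − 365)/100 = 4.0600.
So n ≤ 2^4.0600 = 16.679; the largest integer n is 16.

16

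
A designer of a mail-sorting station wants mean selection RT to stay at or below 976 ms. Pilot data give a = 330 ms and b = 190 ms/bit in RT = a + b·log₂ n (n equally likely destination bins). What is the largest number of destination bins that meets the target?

10

Set 330 + 190·log₂ n ≤ 976 → log₂ n ≤ (976 − 330)/190 = 3.4000.
So n ≤ 2^3.4000 = 10.556; the largest integer n is 10.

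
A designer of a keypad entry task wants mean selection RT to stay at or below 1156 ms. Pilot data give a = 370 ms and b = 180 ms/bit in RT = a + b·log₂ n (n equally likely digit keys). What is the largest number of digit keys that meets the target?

20

Information budget: (1156 − 370)/180 = 4.3667 bits, so n ≤ 2^4.3667 = 20.630 → at most 20.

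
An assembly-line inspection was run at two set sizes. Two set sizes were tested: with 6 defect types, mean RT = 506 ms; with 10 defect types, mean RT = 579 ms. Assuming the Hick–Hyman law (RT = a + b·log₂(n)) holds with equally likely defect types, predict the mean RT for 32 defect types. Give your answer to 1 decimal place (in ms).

Fit slope and intercept:
  b = (579 − 506) / (log₂ 10 − log₂ 6) = 73 / (3.3219 − 2.5850) = 99.055 ms/bit
  a = 506 − 99.055 × 2.5850 = 249.947 ms
Then RT(32) = 249.947 + 99.055 × log₂ 32 = 249.947 + 99.055 × 5 ≈ 745.221 ms.

745.2 ms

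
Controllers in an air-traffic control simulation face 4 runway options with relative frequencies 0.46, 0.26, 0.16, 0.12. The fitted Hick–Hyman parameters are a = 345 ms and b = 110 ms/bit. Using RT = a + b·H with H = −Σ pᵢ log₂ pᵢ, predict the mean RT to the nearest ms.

H = 0.46·log₂(1/0.46) + 0.26·log₂(1/0.26) + 0.16·log₂(1/0.16) + 0.12·log₂(1/0.12) = 1.8107 bits.
RT = 345 + 110 × 1.8107 = 544.18 ms.

544 ms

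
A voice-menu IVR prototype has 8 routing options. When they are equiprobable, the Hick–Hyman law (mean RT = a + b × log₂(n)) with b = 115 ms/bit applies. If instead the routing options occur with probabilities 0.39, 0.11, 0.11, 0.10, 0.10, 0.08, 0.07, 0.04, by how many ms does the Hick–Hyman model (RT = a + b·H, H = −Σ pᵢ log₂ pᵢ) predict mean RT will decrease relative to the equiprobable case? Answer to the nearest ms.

41 ms

The RT saving is b·ΔH. Equiprobable H₀ = log₂(8) = 3.0000 bits; with the given probabilities H = 2.6406 bits.
b·(H₀ − H) = 115 × (3.0000 − 2.6406) = 41.33 ms.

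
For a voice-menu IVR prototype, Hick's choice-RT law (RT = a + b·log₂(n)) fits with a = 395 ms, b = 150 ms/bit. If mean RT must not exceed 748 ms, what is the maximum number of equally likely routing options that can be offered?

Information budget: (748 − 395)/150 = 2.3533 bits, so n ≤ 2^2.3533 = 5.110 → at most 5.

5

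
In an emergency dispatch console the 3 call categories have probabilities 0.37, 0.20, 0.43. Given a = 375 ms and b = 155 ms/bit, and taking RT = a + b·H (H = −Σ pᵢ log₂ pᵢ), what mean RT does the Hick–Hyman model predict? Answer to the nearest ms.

Entropy contributions −pᵢ log₂ pᵢ: 0.5307, 0.4644, 0.5236; sum H = 1.5187 bits.
RT = a + bH = 375 + 155·1.5187 = 610.40 ms.

610 ms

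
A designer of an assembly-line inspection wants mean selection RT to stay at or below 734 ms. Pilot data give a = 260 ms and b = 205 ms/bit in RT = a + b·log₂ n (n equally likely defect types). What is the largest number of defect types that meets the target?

4

Information budget: (734 − 260)/205 = 2.3122 bits, so n ≤ 2^2.3122 = 4.966 → at most 4.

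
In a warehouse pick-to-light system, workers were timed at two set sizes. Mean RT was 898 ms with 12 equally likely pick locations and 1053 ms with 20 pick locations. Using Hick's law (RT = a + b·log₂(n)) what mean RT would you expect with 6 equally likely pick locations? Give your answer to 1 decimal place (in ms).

With log₂ n on the abscissa the relation is linear; from the two conditions:
  b = (1053 − 898) / (log₂ 20 − log₂ 12) = 155 / (4.3219 − 3.5850) = 210.322 ms/bit
  a = 898 − 210.322 × 3.5850 = 144.004 ms
Then RT(6) = 144.004 + 210.322 × log₂ 6 = 144.004 + 210.322 × 2.5850 ≈ 687.678 ms.

687.7 ms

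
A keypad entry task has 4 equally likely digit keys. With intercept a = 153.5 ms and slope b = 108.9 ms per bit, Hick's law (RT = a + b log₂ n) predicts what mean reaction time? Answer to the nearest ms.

371 ms

log₂(4) = 2 bits, so RT = 153.5 + 108.9 × 2 ≈ 371.300 ms.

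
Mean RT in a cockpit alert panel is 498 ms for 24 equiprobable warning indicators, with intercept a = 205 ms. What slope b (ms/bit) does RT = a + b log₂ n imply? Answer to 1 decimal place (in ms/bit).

63.9 ms/bit

24 alternatives carry log₂ 24 = 4.5850 bits; the choice cost is 498 − 205 = 293 ms, so b = 293/4.5850 = 63.905 ms/bit.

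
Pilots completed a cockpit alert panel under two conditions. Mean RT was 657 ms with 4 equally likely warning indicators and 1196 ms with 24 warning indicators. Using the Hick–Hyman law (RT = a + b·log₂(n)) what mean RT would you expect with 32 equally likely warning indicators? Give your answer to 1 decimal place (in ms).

With log₂ n on the abscissa the relation is linear; from the two conditions:
  b = (1196 − 657) / (log₂ 24 − log₂ 4) = 539 / (4.5850 − 2) = 208.514 ms/bit
  a = 657 − 208.514 × 2 = 239.973 ms
Then RT(32) = 239.973 + 208.514 × log₂ 32 = 239.973 + 208.514 × 5 ≈ 1282.541 ms.

1282.5 ms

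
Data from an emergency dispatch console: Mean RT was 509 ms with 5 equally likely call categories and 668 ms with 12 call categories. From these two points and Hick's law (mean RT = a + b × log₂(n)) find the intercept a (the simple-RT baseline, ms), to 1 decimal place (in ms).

The slope on a log₂ axis is (668 − 509) / (3.5850 − 2.3219) = 125.887 ms/bit.
a = RT₁ − b·log₂ n₁ = 509 − 125.887 × 2.3219 = 216.699 ms.

216.7 ms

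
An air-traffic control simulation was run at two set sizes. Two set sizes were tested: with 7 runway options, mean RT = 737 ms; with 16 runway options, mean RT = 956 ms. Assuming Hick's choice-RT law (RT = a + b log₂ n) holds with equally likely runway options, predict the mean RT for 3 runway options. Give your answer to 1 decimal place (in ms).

512.5 ms

Solve the two-equation system in a and b:
  b = (956 − 737) / (log₂ 16 − log₂ 7) = 219 / (4 − 2.8074) = 183.625 ms/bit
  a = 737 − 183.625 × 2.8074 = 221.498 ms
Then RT(3) = 221.498 + 183.625 × log₂ 3 = 221.498 + 183.625 × 1.5850 ≈ 512.538 ms.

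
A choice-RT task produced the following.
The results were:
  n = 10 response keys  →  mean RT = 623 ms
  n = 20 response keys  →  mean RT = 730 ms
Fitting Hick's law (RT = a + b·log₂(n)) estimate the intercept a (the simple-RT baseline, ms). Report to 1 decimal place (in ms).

267.6 ms

The slope on a log₂ axis is (730 − 623) / (4.3219 − 3.3219) = 107.000 ms/bit.
Intercept: a = 623 − 107.000·log₂(10) = 267.554 ms.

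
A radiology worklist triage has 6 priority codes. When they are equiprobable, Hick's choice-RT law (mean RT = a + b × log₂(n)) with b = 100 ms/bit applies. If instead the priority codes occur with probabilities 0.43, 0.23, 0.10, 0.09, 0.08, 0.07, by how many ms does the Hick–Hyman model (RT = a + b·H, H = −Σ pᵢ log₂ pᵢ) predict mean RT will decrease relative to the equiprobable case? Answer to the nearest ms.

37 ms

The RT saving is b·ΔH. Equiprobable H₀ = log₂(6) = 2.5850 bits; with the given probabilities H = 2.2161 bits.
b·(H₀ − H) = 100 × (2.5850 − 2.2161) = 36.88 ms.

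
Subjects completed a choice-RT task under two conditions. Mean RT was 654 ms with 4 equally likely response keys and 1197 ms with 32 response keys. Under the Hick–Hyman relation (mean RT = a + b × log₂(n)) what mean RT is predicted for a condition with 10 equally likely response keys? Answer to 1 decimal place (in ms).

893.3 ms

With log₂ n on the abscissa the relation is linear; from the two conditions:
  b = (1197 − 654) / (log₂ 32 − log₂ 4) = 543 / (5 − 2) = 181.000 ms/bit
  a = 654 − 181.000 × 2 = 292.000 ms
Then RT(10) = 292.000 + 181.000 × log₂ 10 = 292.000 + 181.000 × 3.3219 ≈ 893.269 ms.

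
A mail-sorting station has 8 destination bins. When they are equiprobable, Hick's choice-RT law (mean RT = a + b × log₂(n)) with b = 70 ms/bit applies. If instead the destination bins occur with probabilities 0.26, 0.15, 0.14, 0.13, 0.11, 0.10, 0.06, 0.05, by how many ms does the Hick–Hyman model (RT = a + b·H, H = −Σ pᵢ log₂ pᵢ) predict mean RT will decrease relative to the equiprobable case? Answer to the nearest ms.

11 ms

Equiprobable entropy H₀ = log₂ 8 = 3.0000 bits.
Skewed entropy H = −Σ pᵢ log₂ pᵢ = 2.8377 bits.
ΔRT = b·(H₀ − H) = 70 × 0.1623 = 11.36 ms.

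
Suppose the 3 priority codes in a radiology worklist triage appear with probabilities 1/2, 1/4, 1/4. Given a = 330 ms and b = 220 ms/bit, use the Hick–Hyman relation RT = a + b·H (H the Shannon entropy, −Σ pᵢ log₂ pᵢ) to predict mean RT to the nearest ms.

660 ms

Each term −pᵢ log₂ pᵢ: 0.5·1 + 0.25·2 + 0.25·2; summed, H = 1.500 bits.
Mean RT = a + bH = 330 + 220·1.500 = 660.00 ms.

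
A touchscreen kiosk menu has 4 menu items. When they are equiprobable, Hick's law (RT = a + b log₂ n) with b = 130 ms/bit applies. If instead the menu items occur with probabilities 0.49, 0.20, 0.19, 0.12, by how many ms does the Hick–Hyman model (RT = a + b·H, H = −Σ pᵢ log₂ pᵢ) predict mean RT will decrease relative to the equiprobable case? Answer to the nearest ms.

27 ms

Equiprobable entropy H₀ = log₂ 4 = 2.0000 bits.
Skewed entropy H = −Σ pᵢ log₂ pᵢ = 1.7910 bits.
ΔRT = b·(H₀ − H) = 130 × 0.2090 = 27.18 ms.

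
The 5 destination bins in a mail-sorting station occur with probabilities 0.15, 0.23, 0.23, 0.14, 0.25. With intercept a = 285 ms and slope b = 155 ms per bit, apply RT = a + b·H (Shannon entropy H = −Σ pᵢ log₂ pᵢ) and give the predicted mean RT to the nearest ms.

639 ms

H = 0.15·log₂(1/0.15) + 0.23·log₂(1/0.23) + 0.23·log₂(1/0.23) + 0.14·log₂(1/0.14) + 0.25·log₂(1/0.25) = 2.2830 bits.
RT = 285 + 155 × 2.2830 = 638.86 ms.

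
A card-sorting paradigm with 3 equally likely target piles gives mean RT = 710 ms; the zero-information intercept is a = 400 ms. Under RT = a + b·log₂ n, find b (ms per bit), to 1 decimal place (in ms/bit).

195.6 ms/bit

3 alternatives carry log₂ 3 = 1.5850 bits; the choice cost is 710 − 400 = 310 ms, so b = 310/1.5850 = 195.588 ms/bit.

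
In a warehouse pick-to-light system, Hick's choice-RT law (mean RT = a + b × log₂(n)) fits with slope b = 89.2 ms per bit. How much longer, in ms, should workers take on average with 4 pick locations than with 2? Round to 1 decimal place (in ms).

The intercept a cancels: ΔRT = b·(log₂ n₂ − log₂ n₁) = b·log₂(n₂/n₁).
log₂(4) − log₂(2) = log₂(4/2) = log₂(2) = 1.
ΔRT = 89.2 × 1.0000 = 89.200 ms.

89.2 ms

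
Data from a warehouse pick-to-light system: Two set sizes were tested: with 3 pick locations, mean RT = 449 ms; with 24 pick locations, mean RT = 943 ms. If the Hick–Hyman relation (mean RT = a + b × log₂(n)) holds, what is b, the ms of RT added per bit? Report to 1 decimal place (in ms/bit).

The slope on a log₂ axis is (943 − 449) / (4.5850 − 1.5850) = 164.667 ms/bit.

164.7 ms/bit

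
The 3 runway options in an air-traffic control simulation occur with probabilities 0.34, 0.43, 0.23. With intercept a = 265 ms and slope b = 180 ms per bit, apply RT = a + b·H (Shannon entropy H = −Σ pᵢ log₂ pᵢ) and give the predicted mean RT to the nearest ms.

H = 0.34·log₂(1/0.34) + 0.43·log₂(1/0.43) + 0.23·log₂(1/0.23) = 1.5404 bits.
RT = 265 + 180 × 1.5404 = 542.27 ms.

542 ms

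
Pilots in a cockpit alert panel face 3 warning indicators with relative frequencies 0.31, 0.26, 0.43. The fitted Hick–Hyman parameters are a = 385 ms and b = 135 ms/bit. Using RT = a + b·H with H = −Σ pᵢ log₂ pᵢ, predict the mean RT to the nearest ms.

H = 0.31·log₂(1/0.31) + 0.26·log₂(1/0.26) + 0.43·log₂(1/0.43) = 1.5526 bits.
RT = 385 + 135 × 1.5526 = 594.61 ms.

595 ms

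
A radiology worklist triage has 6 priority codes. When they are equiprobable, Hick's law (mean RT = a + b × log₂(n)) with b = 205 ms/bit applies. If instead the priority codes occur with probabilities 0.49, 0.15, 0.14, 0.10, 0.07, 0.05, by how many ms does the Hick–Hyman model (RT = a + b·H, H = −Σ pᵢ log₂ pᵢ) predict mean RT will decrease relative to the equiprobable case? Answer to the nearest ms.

94 ms

The RT saving is b·ΔH. Equiprobable H₀ = log₂(6) = 2.5850 bits; with the given probabilities H = 2.1288 bits.
b·(H₀ − H) = 205 × (2.5850 − 2.1288) = 93.52 ms.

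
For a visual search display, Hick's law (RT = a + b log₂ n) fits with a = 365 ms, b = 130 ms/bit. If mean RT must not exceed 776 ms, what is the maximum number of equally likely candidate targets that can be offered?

Set 365 + 130·log₂ n ≤ 776 → log₂ n ≤ (776 − 365)/130 = 3.1615.
So n ≤ 2^3.1615 = 8.948; the largest integer n is 8.

8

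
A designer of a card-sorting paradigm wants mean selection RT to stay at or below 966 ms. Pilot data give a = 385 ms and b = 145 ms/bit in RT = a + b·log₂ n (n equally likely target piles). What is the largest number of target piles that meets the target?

145·log₂ n ≤ 966 − 385 = 581, giving log₂ n ≤ 4.0069 and n ≤ 16.077. The largest whole number is 16.

16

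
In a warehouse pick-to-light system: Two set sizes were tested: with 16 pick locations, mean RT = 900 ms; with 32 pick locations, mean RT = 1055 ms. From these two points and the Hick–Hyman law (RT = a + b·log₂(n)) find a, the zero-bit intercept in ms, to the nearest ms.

The slope on a log₂ axis is (1055 − 900) / (5 − 4) = 155 ms/bit.
a = RT₁ − b·log₂ n₁ = 900 − 155 × 4 = 280.000 ms.

280 ms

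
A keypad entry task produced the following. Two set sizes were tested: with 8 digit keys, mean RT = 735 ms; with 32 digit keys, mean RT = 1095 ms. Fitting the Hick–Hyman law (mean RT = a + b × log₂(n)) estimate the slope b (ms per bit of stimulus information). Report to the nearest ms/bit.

180 ms/bit

The slope on a log₂ axis is (1095 − 735) / (5 − 3) = 180 ms/bit.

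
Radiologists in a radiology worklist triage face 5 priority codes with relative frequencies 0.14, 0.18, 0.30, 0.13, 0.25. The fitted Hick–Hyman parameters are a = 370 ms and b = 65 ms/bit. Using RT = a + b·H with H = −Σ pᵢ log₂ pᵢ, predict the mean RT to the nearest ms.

H = 0.14·log₂(1/0.14) + 0.18·log₂(1/0.18) + 0.30·log₂(1/0.30) + 0.13·log₂(1/0.13) + 0.25·log₂(1/0.25) = 2.2462 bits.
RT = 370 + 65 × 2.2462 = 516.00 ms.

516 ms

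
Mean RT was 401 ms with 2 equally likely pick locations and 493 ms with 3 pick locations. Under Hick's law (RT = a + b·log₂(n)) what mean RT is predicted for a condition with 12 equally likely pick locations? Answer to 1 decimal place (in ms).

807.6 ms

RT is linear in log₂ n, so two points fix the line:
  b = (493 − 401) / (log₂ 3 − log₂ 2) = 92 / (1.5850 − 1) = 157.275 ms/bit
  a = 401 − 157.275 × 1 = 243.725 ms
Then RT(12) = 243.725 + 157.275 × log₂ 12 = 243.725 + 157.275 × 3.5850 ≈ 807.550 ms.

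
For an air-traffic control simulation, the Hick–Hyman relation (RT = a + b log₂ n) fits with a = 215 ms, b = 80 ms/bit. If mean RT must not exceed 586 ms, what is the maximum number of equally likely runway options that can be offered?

24

Set 215 + 80·log₂ n ≤ 586 → log₂ n ≤ (586 − 215)/80 = 4.6375.
So n ≤ 2^4.6375 = 24.890; the largest integer n is 24.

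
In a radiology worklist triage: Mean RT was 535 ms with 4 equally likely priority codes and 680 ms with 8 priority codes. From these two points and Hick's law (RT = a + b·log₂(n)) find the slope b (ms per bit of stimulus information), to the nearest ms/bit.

The slope on a log₂ axis is (680 − 535) / (3 − 2) = 145 ms/bit.

145 ms/bit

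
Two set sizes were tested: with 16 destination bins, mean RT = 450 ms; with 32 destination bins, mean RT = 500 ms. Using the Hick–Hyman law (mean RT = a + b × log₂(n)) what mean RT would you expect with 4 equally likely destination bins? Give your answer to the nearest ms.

350 ms

Solve the two-equation system in a and b:
  b = (500 − 450) / (log₂ 32 − log₂ 16) = 50 / (5 − 4) = 50 ms/bit
  a = 450 − 50 × 4 = 250 ms
Then RT(4) = 250 + 50 × log₂ 4 = 250 + 50 × 2 ≈ 350.000 ms.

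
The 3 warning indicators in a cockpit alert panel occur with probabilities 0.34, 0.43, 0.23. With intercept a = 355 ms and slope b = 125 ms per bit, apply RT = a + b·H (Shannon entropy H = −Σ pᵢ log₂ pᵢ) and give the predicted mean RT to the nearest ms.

Entropy contributions −pᵢ log₂ pᵢ: 0.5292, 0.5236, 0.4877; sum H = 1.5404 bits.
RT = a + bH = 355 + 125·1.5404 = 547.55 ms.

548 ms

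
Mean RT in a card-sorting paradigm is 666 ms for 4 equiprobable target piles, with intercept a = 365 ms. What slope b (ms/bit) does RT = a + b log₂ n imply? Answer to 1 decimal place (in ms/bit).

b = (666 − 365) / log₂(4) = 301 / 2 = 150.500 ms/bit.

150.5 ms/bit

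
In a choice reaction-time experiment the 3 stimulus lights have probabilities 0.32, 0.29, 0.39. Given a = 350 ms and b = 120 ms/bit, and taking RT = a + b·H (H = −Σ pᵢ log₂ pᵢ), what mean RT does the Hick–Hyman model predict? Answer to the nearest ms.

539 ms

H = 0.32·log₂(1/0.32) + 0.29·log₂(1/0.29) + 0.39·log₂(1/0.39) = 1.5737 bits.
RT = 350 + 120 × 1.5737 = 538.85 ms.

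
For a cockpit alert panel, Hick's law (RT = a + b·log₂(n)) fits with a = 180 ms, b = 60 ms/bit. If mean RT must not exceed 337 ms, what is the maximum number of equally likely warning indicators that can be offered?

60·log₂ n ≤ 337 − 180 = 157, giving log₂ n ≤ 2.6167 and n ≤ 6.133. The largest whole number is 6.

6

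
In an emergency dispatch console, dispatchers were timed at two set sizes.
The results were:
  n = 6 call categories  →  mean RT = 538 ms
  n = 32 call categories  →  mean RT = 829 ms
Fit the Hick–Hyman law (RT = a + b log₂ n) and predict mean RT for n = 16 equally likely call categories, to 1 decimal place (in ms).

708.5 ms

Fit slope and intercept:
  b = (829 − 538) / (log₂ 32 − log₂ 6) = 291 / (5 − 2.5850) = 120.495 ms/bit
  a = 538 − 120.495 × 2.5850 = 226.525 ms
Then RT(16) = 226.525 + 120.495 × log₂ 16 = 226.525 + 120.495 × 4 ≈ 708.505 ms.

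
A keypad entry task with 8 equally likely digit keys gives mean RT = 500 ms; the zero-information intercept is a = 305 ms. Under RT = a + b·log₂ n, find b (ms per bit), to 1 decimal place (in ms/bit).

65.0 ms/bit

log₂(8) = 3 bits.
b = (RT − a)/log₂ n = (500 − 305) / 3 = 65.000 ms/bit.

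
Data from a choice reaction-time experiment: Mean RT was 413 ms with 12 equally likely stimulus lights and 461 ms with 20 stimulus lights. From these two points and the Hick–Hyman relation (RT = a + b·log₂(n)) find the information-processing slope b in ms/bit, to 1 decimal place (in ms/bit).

Slope: b = (461 − 413) / (log₂ 20 − log₂ 12) = 48/0.7370 = 65.132 ms/bit.

65.1 ms/bit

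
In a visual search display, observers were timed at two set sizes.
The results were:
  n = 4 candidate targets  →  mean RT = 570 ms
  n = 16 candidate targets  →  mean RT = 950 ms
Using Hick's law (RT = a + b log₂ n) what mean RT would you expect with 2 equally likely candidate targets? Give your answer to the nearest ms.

RT is linear in log₂ n, so two points fix the line:
  b = (950 − 570) / (log₂ 16 − log₂ 4) = 380 / (4 − 2) = 190 ms/bit
  a = 570 − 190 × 2 = 190 ms
Then RT(2) = 190 + 190 × log₂ 2 = 190 + 190 × 1 ≈ 380.000 ms.

380 ms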